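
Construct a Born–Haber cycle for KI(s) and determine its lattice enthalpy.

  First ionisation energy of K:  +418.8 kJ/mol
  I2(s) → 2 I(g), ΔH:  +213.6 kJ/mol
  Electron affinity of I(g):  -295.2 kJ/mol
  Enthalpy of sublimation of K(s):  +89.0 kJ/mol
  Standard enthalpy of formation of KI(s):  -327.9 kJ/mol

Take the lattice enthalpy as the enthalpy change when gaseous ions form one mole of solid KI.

U = -647.3 kJ/mol

ΔHf° = 1·ΔHsub + 1·(ΣIE) + 1/2·D(I2) + 1·EA + U
-327.9 = 1·(+89.0) + 1·(+418.8) + 1/2·(+213.6) + 1·(-295.2) + U
U = -327.9 − (+319.4) = -647.3 kJ/mol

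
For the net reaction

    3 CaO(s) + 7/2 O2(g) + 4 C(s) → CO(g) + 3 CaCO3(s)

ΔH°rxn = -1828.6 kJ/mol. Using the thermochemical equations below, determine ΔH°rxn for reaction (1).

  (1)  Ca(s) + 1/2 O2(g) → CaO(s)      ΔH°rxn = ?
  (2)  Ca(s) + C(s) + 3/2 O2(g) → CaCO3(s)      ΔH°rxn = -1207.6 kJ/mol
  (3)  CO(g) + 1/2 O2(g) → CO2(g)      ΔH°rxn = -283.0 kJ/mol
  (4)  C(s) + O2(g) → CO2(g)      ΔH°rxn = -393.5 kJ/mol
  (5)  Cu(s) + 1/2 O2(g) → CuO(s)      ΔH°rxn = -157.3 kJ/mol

(1) reversed and × 3: contributes −3·x
(2) × 3: (3)·(-1207.6) = -3622.8 kJ/mol
(3) reversed: +283.0 kJ/mol
(4) as written: -393.5 kJ/mol
(5): not needed.
-1828.6 = (-3622.8) + (+283.0) + (-393.5) − 3·x
x = (-1828.6 − (-3733.3)) / (-3) = -634.9 kJ/mol

ΔH°rxn = -634.9 kJ/mol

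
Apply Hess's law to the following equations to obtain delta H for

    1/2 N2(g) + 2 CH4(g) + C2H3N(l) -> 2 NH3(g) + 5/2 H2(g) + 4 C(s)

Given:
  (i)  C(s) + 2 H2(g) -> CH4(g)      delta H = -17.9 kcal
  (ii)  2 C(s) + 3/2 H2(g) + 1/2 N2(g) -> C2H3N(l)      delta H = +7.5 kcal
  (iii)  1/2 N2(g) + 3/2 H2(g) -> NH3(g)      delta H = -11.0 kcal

delta H = 6.3 kcal

(i) reversed and × 2: (-2)·(-17.9) = +35.8 kcal
(ii) reversed: -7.5 kcal
(iii) × 2: (2)·(-11.0) = -22.0 kcal
delta H = (+35.8) + (-7.5) + (-22.0) = 6.3 kcal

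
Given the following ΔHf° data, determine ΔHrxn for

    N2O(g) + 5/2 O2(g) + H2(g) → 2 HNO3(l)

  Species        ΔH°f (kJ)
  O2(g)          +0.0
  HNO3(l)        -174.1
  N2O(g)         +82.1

Products: 2·(-174.1) = -348.2
Reactants: 1·(+82.1) + 5/2·(+0.0) + 1·(+0.0) = +82.1
ΔHrxn = (-348.2) − (+82.1) = -430.3 kJ

ΔHrxn = -430.3 kJ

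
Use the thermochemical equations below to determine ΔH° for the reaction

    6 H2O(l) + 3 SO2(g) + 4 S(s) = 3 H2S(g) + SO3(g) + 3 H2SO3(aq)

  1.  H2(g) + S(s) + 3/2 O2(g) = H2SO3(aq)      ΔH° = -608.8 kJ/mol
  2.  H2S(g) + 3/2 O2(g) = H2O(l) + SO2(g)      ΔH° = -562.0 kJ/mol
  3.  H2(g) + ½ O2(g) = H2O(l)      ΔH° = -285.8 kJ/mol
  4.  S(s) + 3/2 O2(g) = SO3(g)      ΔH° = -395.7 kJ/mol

ΔH° = 321.3 kJ/mol

eq. 1 × 3 (scale by 3 for the 3 H2SO3(aq)): (3)·(-608.8) = -1826.4 kJ/mol
eq. 2 reversed and × 3 (reverse to put H2S(g) on the product side; ×3 to match 3 H2S(g) in the target): (-3)·(-562.0) = +1686.0 kJ/mol
eq. 3 reversed and × 3: (-3)·(-285.8) = +857.4 kJ/mol
eq. 4 as written (SO3(g) already on the product side): -395.7 kJ/mol
Combining the equations, ΔH° = (-1826.4) + (+1686.0) + (+857.4) + (-395.7) = 321.3 kJ/mol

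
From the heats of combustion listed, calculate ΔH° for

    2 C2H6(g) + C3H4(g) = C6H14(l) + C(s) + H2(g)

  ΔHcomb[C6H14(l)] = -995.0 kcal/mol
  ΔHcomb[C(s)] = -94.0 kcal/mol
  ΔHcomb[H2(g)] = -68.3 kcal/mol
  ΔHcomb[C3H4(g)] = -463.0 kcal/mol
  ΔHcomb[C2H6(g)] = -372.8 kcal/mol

With combustion enthalpies, reactants minus products:
= [2·(-372.8) + 1·(-463.0)] − [1·(-995.0) + 1·(-94.0) + 1·(-68.3)]
= -51.3 kcal/mol

ΔH° = -51.3 kcal/mol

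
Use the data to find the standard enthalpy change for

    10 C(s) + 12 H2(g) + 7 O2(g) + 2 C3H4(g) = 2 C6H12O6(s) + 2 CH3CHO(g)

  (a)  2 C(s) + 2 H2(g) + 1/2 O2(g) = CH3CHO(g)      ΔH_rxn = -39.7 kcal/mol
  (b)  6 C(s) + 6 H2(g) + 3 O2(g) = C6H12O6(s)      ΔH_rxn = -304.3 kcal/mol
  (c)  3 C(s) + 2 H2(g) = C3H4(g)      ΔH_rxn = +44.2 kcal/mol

ΔH_rxn = -776.4 kcal/mol

(a) × 2: (2)·(-39.7) = -79.4 kcal/mol
(b) × 2: (2)·(-304.3) = -608.6 kcal/mol
(c) reversed and × 2: (-2)·(+44.2) = -88.4 kcal/mol
By Hess's law, ΔH_rxn = (2)·(-39.7) + (2)·(-304.3) + (-2)·(+44.2) = -776.4 kcal/mol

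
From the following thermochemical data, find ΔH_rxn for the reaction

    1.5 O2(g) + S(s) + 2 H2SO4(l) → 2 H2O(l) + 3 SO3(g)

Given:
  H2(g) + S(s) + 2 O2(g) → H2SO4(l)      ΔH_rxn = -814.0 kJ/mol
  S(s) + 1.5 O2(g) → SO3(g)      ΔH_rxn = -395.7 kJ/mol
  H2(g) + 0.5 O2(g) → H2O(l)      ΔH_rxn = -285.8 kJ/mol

equation 1 reversed and × 2: (-2)·(-814.0) = +1628.0 kJ/mol
equation 2 × 3: (3)·(-395.7) = -1187.1 kJ/mol
equation 3 × 2: (2)·(-285.8) = -571.6 kJ/mol
By Hess's law, ΔH_rxn = (+1628.0) + (-1187.1) + (-571.6) = -130.7 kJ/mol

ΔH_rxn = -130.7 kJ/mol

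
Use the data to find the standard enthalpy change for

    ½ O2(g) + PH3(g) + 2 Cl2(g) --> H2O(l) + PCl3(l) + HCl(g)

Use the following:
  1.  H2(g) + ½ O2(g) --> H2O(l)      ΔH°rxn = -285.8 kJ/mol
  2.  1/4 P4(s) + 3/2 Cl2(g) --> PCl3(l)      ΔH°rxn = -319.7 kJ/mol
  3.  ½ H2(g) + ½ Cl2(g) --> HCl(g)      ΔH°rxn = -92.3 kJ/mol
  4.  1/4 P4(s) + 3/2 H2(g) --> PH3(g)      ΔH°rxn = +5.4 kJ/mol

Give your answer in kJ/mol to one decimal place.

eq. 1 as written (H2O(l) already on the product side): -285.8 kJ/mol
eq. 2 as written (PCl3(l) already on the product side): -319.7 kJ/mol
eq. 3 as written (HCl(g) already on the product side): -92.3 kJ/mol
eq. 4 reversed (PH3(g) must end up as a reactant): -5.4 kJ/mol
Summing the manipulated equations, ΔH°rxn = (-285.8) + (-319.7) + (-92.3) + (-5.4) = -703.2 kJ/mol

ΔH°rxn = -703.2 kJ/mol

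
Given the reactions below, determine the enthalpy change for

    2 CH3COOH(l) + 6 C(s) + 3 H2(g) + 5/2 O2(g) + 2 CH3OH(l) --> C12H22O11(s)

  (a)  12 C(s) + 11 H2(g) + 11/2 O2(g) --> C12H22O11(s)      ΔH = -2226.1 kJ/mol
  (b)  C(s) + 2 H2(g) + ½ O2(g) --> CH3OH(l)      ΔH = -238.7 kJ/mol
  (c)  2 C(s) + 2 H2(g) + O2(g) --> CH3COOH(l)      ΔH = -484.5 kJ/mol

ΔH = -779.7 kJ/mol

(a) as written: -2226.1 kJ/mol
(b) reversed and × 2: (-2)·(-238.7) = +477.4 kJ/mol
(c) reversed and × 2: (-2)·(-484.5) = +969.0 kJ/mol
By Hess's law, ΔH = (-2226.1) + (+477.4) + (+969.0) = -779.7 kJ/mol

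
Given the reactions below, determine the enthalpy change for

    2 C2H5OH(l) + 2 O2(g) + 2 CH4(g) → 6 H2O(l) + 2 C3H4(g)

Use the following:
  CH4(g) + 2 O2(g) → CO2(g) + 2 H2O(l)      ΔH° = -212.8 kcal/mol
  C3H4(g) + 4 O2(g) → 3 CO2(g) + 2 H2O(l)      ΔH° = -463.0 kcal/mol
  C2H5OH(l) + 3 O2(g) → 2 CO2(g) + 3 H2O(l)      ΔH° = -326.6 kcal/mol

ΔH° = -152.8 kcal/mol

equation 1 × 2 (scale by 2 for the 2 CH4(g)): (2)·(-212.8) = -425.6 kcal/mol
equation 2 reversed and × 2 (reverse to put C3H4(g) on the product side; scale by 2 for the 2 C3H4(g)): (-2)·(-463.0) = +926.0 kcal/mol
equation 3 × 2 (×2 to match 2 C2H5OH(l) in the target): (2)·(-326.6) = -653.2 kcal/mol
ΔH° = (-425.6) + (+926.0) + (-653.2) = -152.8 kcal/mol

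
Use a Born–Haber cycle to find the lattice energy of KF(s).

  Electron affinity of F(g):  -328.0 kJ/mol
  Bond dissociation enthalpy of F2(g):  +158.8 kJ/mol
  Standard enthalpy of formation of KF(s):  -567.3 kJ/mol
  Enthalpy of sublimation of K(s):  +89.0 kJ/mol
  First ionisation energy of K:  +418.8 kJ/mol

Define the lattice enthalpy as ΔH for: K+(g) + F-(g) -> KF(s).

U = -826.5 kJ/mol

ΔHf° = 1·ΔHsub + 1·(ΣIE) + 1/2·D(F2) + 1·EA + U
-567.3 = 1·(+89.0) + 1·(+418.8) + 1/2·(+158.8) + 1·(-328.0) + U
U = -567.3 − (+259.2) = -826.5 kJ/mol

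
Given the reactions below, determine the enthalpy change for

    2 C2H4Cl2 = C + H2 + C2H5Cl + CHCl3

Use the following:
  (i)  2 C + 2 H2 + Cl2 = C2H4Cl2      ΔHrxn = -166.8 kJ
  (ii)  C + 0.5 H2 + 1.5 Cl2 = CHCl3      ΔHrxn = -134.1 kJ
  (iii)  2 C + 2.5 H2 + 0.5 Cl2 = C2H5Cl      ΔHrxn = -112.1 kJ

ΔHrxn = 87.4 kJ

(i) reversed and × 2: (-2)·(-166.8) = +333.6 kJ
(ii) as written: -134.1 kJ
(iii) as written: -112.1 kJ
Combining the equations, ΔHrxn = (+333.6) + (-134.1) + (-112.1) = 87.4 kJ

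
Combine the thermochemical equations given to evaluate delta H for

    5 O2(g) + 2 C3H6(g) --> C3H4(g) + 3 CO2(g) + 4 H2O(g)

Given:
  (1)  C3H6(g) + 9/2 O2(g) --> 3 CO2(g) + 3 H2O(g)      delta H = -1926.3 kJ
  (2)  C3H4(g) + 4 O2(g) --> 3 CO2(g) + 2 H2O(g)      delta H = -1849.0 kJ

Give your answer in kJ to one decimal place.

(1) × 2 (scale by 2 for the 2 C3H6(g)): (2)·(-1926.3) = -3852.6 kJ
(2) reversed (C3H4(g) must end up as a product): +1849.0 kJ
Combining the equations, delta H = (2)·(-1926.3) + (-1)·(-1849.0) = -2003.6 kJ

delta H = -2003.6 kJ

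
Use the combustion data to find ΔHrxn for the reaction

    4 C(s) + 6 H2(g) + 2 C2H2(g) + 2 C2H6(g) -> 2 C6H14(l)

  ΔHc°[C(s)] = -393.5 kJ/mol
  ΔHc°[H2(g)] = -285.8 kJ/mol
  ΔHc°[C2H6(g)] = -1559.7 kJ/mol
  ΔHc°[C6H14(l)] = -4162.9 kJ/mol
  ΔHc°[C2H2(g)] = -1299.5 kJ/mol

Using ΔH = Σ nΔHc°(reactants) − Σ nΔHc°(products):
= [4·(-393.5) + 6·(-285.8) + 2·(-1299.5) + 2·(-1559.7)] − [2·(-4162.9)]
= -681.4 kJ/mol

ΔHrxn = -681.4 kJ/mol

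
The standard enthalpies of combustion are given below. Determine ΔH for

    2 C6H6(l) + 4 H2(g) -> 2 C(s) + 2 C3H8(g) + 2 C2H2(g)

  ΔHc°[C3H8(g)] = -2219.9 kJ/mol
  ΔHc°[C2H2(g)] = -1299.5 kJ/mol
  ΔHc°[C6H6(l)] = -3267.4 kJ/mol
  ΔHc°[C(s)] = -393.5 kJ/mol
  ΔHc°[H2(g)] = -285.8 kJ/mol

ΔH = 147.8 kJ/mol

Using ΔH = Σ nΔHc°(reactants) − Σ nΔHc°(products):
= [2·(-3267.4) + 4·(-285.8)] − [2·(-393.5) + 2·(-2219.9) + 2·(-1299.5)]
= 147.8 kJ/mol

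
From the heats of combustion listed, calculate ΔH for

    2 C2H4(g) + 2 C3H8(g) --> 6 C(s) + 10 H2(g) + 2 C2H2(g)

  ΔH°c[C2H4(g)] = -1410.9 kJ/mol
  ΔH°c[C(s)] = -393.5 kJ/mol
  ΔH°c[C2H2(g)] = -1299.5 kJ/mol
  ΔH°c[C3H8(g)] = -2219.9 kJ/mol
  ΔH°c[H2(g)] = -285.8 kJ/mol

Using ΔH = Σ nΔHc°(reactants) − Σ nΔHc°(products):
= [2·(-1410.9) + 2·(-2219.9)] − [6·(-393.5) + 10·(-285.8) + 2·(-1299.5)]
= 556.4 kJ/mol

ΔH = 556.4 kJ/mol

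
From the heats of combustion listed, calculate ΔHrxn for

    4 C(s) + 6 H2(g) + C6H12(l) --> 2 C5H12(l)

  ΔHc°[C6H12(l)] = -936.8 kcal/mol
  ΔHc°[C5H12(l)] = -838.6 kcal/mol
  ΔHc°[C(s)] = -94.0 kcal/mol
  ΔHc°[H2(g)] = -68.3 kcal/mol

With combustion enthalpies, reactants minus products:
= [4·(-94.0) + 6·(-68.3) + 1·(-936.8)] − [2·(-838.6)]
= -45.4 kcal/mol

ΔHrxn = -45.4 kcal/mol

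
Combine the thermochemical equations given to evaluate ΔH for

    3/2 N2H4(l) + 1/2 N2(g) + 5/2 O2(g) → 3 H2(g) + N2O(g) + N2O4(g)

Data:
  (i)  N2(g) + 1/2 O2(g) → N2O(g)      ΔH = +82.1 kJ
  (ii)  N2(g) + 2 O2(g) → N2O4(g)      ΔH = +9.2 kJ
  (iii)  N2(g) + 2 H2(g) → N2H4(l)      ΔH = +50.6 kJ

ΔH = 15.4 kJ

(i) as written (N2O(g) already on the product side): +82.1 kJ
(ii) as written (N2O4(g) already on the product side): +9.2 kJ
(iii) reversed and × 3/2 (reverse to put N2H4(l) on the reactant side; scale by 3/2 for the 3/2 N2H4(l)): (-3/2)·(+50.6) = -75.9 kJ
Since enthalpy is a state function, ΔH = (1)·(+82.1) + (1)·(+9.2) + (-3/2)·(+50.6) = 15.4 kJ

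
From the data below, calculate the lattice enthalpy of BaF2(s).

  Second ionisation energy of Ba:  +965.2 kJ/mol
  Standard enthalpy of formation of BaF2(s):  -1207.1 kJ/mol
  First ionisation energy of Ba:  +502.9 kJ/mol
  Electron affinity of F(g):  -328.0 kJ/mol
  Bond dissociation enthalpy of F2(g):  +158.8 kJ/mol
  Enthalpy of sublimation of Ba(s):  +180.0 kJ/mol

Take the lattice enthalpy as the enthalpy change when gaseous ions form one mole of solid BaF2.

U = -2358.0 kJ/mol

ΔHf° = 1·ΔHsub + 1·(ΣIE) + 1·D(F2) + 2·EA + U
-1207.1 = 1·(+180.0) + 1·(+1468.1) + 1·(+158.8) + 2·(-328.0) + U
U = -1207.1 − (+1150.9) = -2358.0 kJ/mol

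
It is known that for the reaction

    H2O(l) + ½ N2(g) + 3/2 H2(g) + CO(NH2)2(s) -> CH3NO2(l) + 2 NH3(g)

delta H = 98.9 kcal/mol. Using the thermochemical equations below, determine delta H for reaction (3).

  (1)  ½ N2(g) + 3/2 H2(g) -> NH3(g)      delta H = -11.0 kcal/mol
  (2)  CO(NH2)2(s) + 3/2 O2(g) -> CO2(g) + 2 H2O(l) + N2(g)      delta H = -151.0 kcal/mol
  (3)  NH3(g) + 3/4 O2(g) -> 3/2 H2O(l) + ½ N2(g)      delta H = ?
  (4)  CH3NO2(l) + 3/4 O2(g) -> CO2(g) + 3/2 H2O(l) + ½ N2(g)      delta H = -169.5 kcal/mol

(1) as written (H2(g) already on the reactant side): -11.0 kcal/mol
(2) as written (CO(NH2)2(s) already on the reactant side): -151.0 kcal/mol
(3) reversed: contributes −x
(4) reversed (reverse to put CH3NO2(l) on the product side): +169.5 kcal/mol
+98.9 = (-11.0) + (-151.0) + (+169.5) − x
x = (+98.9 − (+7.5)) / (-1) = -91.4 kcal/mol

delta H = -91.4 kcal/mol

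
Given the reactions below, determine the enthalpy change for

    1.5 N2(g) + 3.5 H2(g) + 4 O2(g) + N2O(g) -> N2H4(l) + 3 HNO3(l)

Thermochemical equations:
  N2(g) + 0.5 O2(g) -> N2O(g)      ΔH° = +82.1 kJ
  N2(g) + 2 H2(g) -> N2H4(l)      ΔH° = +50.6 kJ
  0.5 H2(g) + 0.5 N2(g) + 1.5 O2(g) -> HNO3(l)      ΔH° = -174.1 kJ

ΔH° = -553.8 kJ

equation 1 reversed: -82.1 kJ
equation 2 as written: +50.6 kJ
equation 3 × 3: (3)·(-174.1) = -522.3 kJ
ΔH° = (-82.1) + (+50.6) + (-522.3) = -553.8 kJ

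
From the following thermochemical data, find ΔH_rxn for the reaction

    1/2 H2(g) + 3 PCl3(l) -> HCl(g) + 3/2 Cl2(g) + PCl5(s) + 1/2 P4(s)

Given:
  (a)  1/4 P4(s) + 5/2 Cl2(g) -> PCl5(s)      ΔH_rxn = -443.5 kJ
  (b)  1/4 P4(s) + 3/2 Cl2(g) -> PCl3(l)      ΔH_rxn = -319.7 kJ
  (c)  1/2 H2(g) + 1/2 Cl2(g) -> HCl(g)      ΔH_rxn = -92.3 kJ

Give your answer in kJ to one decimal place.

ΔH_rxn = 423.3 kJ

(a) as written: -443.5 kJ
(b) reversed and × 3: (-3)·(-319.7) = +959.1 kJ
(c) as written: -92.3 kJ
Since enthalpy is a state function, ΔH_rxn = (1)·(-443.5) + (-3)·(-319.7) + (1)·(-92.3) = 423.3 kJ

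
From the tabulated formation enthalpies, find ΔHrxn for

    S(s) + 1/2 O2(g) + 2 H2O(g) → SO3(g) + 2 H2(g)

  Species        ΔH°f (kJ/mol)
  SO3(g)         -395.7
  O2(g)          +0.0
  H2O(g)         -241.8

ΔHrxn = 87.9 kJ/mol

Products: 1·(-395.7) + 2·(+0.0) = -395.7
Reactants: 1·(+0.0) + 1/2·(+0.0) + 2·(-241.8) = -483.6
ΔHrxn = (-395.7) − (-483.6) = 87.9 kJ/mol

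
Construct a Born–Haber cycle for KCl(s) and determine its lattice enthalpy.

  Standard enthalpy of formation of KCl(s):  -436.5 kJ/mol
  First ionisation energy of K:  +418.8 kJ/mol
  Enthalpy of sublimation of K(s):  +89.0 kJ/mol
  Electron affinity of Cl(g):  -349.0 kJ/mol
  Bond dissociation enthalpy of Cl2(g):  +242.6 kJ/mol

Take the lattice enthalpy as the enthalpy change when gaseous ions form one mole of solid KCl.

U = -716.6 kJ/mol

ΔHf° = 1·ΔHsub + 1·(ΣIE) + 1/2·D(Cl2) + 1·EA + U
-436.5 = 1·(+89.0) + 1·(+418.8) + 1/2·(+242.6) + 1·(-349.0) + U
U = -436.5 − (+280.1) = -716.6 kJ/mol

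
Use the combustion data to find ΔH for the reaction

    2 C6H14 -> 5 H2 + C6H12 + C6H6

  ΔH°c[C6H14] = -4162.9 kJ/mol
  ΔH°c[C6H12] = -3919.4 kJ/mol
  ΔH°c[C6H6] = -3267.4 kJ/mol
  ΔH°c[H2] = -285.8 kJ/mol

ΔH = 290.0 kJ/mol

With combustion enthalpies, reactants minus products:
= [2·(-4162.9)] − [5·(-285.8) + 1·(-3919.4) + 1·(-3267.4)]
= 290.0 kJ/mol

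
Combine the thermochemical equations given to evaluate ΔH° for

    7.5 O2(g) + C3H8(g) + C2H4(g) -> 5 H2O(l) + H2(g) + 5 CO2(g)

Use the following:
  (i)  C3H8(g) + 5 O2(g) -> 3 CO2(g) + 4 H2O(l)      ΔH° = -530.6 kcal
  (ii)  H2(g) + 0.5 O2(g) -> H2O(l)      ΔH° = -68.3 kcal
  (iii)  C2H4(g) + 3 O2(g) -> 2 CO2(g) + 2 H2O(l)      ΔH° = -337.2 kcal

ΔH° = -799.5 kcal

(i) as written (C3H8(g) already on the reactant side): -530.6 kcal
(ii) reversed (H2(g) must end up as a product): +68.3 kcal
(iii) as written (C2H4(g) already on the reactant side): -337.2 kcal
Summing the manipulated equations, ΔH° = (1)·(-530.6) + (-1)·(-68.3) + (1)·(-337.2) = -799.5 kcal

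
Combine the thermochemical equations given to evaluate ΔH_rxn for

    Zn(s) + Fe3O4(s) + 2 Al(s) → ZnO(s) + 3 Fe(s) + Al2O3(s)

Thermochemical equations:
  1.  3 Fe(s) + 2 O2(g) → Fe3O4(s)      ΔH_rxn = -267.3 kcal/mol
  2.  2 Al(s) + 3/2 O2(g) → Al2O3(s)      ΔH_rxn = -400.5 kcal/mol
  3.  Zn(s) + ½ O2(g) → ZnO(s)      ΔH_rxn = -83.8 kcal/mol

ΔH_rxn = -217.0 kcal/mol

eq. 1 reversed (reverse to put Fe3O4(s) on the reactant side): +267.3 kcal/mol
eq. 2 as written (Al2O3(s) already on the product side): -400.5 kcal/mol
eq. 3 as written (ZnO(s) already on the product side): -83.8 kcal/mol
Summing the manipulated equations, ΔH_rxn = (+267.3) + (-400.5) + (-83.8) = -217.0 kcal/mol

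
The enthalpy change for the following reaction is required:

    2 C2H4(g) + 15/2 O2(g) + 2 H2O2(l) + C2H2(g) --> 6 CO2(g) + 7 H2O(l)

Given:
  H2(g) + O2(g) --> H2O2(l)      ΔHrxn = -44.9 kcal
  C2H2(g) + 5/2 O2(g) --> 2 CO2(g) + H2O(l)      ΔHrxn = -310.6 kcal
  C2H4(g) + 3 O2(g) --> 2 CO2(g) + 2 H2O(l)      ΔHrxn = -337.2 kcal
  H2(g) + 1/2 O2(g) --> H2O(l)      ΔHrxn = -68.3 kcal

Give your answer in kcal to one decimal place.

equation 1 reversed and × 2: (-2)·(-44.9) = +89.8 kcal
equation 2 as written: -310.6 kcal
equation 3 × 2: (2)·(-337.2) = -674.4 kcal
equation 4 × 2: (2)·(-68.3) = -136.6 kcal
Combining the equations, ΔHrxn = (-2)·(-44.9) + (1)·(-310.6) + (2)·(-337.2) + (2)·(-68.3) = -1031.8 kcal

ΔHrxn = -1031.8 kcal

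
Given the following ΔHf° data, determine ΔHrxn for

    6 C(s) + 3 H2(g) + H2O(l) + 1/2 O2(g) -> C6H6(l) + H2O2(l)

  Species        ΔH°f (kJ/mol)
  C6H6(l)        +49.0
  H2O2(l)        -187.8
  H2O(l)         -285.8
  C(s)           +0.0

Products: 1·(+49.0) + 1·(-187.8) = -138.8
Reactants: 6·(+0.0) + 3·(+0.0) + 1·(-285.8) + 1/2·(+0.0) = -285.8
ΔHrxn = (-138.8) − (-285.8) = 147.0 kJ/mol

ΔHrxn = 147.0 kJ/mol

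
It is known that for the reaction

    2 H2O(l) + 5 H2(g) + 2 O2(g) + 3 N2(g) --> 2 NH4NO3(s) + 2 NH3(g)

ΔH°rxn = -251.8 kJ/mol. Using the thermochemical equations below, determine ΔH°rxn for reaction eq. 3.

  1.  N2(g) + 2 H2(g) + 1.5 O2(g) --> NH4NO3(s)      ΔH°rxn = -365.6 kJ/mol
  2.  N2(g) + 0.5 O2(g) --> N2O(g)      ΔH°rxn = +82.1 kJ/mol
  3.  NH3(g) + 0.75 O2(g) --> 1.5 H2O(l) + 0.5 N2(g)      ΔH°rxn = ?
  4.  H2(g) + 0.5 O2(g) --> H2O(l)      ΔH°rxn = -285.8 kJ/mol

eq. 1 × 2 (×2 to match 2 NH4NO3(s) in the target): (2)·(-365.6) = -731.2 kJ/mol
eq. 2: not needed (N2O(g) appears nowhere else).
eq. 3 reversed and × 2 (reverse to put NH3(g) on the product side; ×2 to match 2 NH3(g) in the target): contributes −2·x
eq. 4 as written: -285.8 kJ/mol
-251.8 = (-731.2) + (-285.8) − 2·x
x = (-251.8 − (-1017.0)) / (-2) = -382.6 kJ/mol

ΔH°rxn = -382.6 kJ/mol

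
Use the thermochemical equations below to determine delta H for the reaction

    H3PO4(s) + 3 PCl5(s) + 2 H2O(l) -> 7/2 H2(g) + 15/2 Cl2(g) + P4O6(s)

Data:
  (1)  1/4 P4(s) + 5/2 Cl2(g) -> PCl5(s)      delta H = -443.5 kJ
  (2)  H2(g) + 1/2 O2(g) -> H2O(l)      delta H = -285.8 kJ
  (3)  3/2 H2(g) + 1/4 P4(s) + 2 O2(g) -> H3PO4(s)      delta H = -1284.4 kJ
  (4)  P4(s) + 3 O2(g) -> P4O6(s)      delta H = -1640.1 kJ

(1) reversed and × 3: (-3)·(-443.5) = +1330.5 kJ
(2) reversed and × 2: (-2)·(-285.8) = +571.6 kJ
(3) reversed: +1284.4 kJ
(4) as written: -1640.1 kJ
Summing the manipulated equations, delta H = (+1330.5) + (+571.6) + (+1284.4) + (-1640.1) = 1546.4 kJ

delta H = 1546.4 kJ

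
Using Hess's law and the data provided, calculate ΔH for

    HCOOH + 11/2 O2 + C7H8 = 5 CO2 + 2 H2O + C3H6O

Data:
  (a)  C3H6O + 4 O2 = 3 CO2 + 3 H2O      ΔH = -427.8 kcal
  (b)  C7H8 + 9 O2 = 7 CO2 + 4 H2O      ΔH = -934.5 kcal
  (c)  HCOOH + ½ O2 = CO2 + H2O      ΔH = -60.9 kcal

ΔH = -567.6 kcal

(a) reversed: +427.8 kcal
(b) as written: -934.5 kcal
(c) as written: -60.9 kcal
ΔH = (+427.8) + (-934.5) + (-60.9) = -567.6 kcal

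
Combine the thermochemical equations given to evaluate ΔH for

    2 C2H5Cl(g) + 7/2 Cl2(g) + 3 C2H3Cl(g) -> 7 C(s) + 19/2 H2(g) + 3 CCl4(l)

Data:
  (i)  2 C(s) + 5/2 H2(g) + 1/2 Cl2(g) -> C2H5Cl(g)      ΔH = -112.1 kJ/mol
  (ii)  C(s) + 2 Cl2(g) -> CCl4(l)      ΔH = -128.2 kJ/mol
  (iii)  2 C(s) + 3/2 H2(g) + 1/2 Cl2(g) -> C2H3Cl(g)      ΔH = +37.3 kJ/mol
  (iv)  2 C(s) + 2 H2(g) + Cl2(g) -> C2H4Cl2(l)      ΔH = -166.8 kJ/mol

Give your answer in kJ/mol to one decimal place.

ΔH = -272.3 kJ/mol

(i) reversed and × 2 (reverse to put C2H5Cl(g) on the reactant side; ×2 to match 2 C2H5Cl(g) in the target): (-2)·(-112.1) = +224.2 kJ/mol
(ii) × 3 (scale by 3 for the 3 CCl4(l)): (3)·(-128.2) = -384.6 kJ/mol
(iii) reversed and × 3 (C2H3Cl(g) must end up as a reactant; scale by 3 for the 3 C2H3Cl(g)): (-3)·(+37.3) = -111.9 kJ/mol
(iv): not needed (C2H4Cl2(l) appears nowhere else).
ΔH = (-2)·(-112.1) + (3)·(-128.2) + (-3)·(+37.3) = -272.3 kJ/mol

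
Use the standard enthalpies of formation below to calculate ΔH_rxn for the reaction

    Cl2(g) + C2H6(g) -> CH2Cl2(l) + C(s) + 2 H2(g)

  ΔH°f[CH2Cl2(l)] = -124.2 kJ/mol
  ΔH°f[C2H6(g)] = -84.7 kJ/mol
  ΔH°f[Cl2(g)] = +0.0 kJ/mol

ΔH°rxn = Σ nΔHf°(products) − Σ nΔHf°(reactants).
Products: 1·(-124.2) + 1·(+0.0) + 2·(+0.0) = -124.2
Reactants: 1·(+0.0) + 1·(-84.7) = -84.7
ΔH_rxn = (-124.2) − (-84.7) = -39.5 kJ/mol

ΔH_rxn = -39.5 kJ/mol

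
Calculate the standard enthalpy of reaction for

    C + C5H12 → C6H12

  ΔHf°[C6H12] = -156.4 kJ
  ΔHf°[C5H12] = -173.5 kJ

ΔH°rxn = Σ nΔHf°(products) − Σ nΔHf°(reactants).
Products: 1·(-156.4) = -156.4
Reactants: 1·(+0.0) + 1·(-173.5) = -173.5
ΔH_rxn = (-156.4) − (-173.5) = 17.1 kJ

ΔH_rxn = 17.1 kJ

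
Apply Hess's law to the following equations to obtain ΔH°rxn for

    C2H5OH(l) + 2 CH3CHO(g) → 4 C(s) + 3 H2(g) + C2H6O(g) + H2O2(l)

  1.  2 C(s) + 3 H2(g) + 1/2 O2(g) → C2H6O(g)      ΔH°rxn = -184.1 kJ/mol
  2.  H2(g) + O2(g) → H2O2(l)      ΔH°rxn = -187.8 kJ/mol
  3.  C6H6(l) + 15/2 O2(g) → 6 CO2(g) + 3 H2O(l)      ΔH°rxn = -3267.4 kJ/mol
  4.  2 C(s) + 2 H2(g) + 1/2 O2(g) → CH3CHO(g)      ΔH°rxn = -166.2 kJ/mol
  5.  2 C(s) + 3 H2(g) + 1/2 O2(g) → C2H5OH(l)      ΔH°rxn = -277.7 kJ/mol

ΔH°rxn = 238.2 kJ/mol

eq. 1 as written: -184.1 kJ/mol
eq. 2 as written: -187.8 kJ/mol
eq. 3: not needed.
eq. 4 reversed and × 2: (-2)·(-166.2) = +332.4 kJ/mol
eq. 5 reversed: +277.7 kJ/mol
By Hess's law, ΔH°rxn = (1)·(-184.1) + (1)·(-187.8) + (-2)·(-166.2) + (-1)·(-277.7) = 238.2 kJ/mol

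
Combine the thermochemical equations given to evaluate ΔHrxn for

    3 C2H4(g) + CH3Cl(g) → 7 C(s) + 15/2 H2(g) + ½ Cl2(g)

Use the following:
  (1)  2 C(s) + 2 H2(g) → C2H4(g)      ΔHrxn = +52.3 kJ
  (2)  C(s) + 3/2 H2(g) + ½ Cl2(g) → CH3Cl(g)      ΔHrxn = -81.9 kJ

ΔHrxn = -75.0 kJ

(1) reversed and × 3 (C2H4(g) must end up as a reactant; ×3 to match 3 C2H4(g) in the target): (-3)·(+52.3) = -156.9 kJ
(2) reversed (CH3Cl(g) must end up as a reactant): +81.9 kJ
Since enthalpy is a state function, ΔHrxn = (-3)·(+52.3) + (-1)·(-81.9) = -75.0 kJ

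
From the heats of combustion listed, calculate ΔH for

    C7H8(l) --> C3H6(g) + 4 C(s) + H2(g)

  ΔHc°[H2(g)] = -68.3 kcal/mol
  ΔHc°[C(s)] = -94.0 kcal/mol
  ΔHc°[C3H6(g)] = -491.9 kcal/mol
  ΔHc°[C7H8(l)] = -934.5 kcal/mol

With combustion enthalpies, reactants minus products:
= [1·(-934.5)] − [1·(-491.9) + 4·(-94.0) + 1·(-68.3)]
= 1.7 kcal/mol

ΔH = 1.7 kcal/mol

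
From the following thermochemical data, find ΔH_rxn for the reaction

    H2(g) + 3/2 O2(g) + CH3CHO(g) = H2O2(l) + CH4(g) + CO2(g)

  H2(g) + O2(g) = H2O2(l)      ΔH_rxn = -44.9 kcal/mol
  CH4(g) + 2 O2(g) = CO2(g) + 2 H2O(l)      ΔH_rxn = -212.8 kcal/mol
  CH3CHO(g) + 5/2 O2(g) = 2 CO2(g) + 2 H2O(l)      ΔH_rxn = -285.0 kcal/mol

equation 1 as written (H2O2(l) already on the product side): -44.9 kcal/mol
equation 2 reversed (CH4(g) must end up as a product): +212.8 kcal/mol
equation 3 as written (CH3CHO(g) already on the reactant side): -285.0 kcal/mol
ΔH_rxn = (1)·(-44.9) + (-1)·(-212.8) + (1)·(-285.0) = -117.1 kcal/mol

ΔH_rxn = -117.1 kcal/mol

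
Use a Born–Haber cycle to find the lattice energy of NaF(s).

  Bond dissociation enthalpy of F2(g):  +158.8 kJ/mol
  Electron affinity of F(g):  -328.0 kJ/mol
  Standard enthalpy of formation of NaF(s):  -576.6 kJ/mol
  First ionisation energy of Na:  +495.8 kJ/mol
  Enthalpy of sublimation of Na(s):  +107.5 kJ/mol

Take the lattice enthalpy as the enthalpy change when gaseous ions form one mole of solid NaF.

ΔHf° = 1·ΔHsub + 1·(ΣIE) + 1/2·D(F2) + 1·EA + U
-576.6 = 1·(+107.5) + 1·(+495.8) + 1/2·(+158.8) + 1·(-328.0) + U
U = -576.6 − (+354.7) = -931.3 kJ/mol

U = -931.3 kJ/mol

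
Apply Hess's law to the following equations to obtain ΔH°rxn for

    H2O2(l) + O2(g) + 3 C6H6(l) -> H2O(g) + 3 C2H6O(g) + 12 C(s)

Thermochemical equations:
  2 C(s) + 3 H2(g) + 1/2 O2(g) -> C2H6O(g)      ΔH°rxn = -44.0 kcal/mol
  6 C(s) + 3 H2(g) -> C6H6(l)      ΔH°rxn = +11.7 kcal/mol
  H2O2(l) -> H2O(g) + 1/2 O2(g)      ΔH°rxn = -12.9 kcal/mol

equation 1 × 3: (3)·(-44.0) = -132.0 kcal/mol
equation 2 reversed and × 3: (-3)·(+11.7) = -35.1 kcal/mol
equation 3 as written: -12.9 kcal/mol
Combining the equations, ΔH°rxn = (-132.0) + (-35.1) + (-12.9) = -180.0 kcal/mol

ΔH°rxn = -180.0 kcal/mol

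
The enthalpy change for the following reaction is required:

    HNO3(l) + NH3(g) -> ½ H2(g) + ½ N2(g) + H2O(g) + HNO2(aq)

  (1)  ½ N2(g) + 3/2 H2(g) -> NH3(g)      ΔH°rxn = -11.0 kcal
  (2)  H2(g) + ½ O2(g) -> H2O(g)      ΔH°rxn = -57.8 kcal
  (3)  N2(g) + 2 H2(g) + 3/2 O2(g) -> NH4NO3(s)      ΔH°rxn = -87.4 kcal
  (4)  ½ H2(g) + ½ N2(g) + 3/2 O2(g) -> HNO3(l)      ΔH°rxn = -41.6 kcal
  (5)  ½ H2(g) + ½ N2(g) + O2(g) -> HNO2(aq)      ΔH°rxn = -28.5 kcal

ΔH°rxn = -33.7 kcal

(1) reversed: +11.0 kcal
(2) as written: -57.8 kcal
(3): not needed.
(4) reversed: +41.6 kcal
(5) as written: -28.5 kcal
ΔH°rxn = (+11.0) + (-57.8) + (+41.6) + (-28.5) = -33.7 kcal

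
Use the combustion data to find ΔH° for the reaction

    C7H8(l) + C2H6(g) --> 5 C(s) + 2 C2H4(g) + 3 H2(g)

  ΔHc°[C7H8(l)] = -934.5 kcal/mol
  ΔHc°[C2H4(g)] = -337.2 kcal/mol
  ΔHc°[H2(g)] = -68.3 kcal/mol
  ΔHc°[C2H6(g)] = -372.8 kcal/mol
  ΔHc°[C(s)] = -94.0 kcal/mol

ΔH° = 42.0 kcal/mol

Using ΔH = Σ nΔHc°(reactants) − Σ nΔHc°(products):
= [1·(-934.5) + 1·(-372.8)] − [5·(-94.0) + 2·(-337.2) + 3·(-68.3)]
= 42.0 kcal/mol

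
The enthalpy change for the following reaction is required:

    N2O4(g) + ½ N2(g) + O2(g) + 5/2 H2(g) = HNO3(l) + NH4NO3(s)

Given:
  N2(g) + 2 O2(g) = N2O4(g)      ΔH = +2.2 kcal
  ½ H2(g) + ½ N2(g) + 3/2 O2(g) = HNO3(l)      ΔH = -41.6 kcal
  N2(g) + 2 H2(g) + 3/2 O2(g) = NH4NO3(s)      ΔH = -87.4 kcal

equation 1 reversed (reverse to put N2O4(g) on the reactant side): -2.2 kcal
equation 2 as written (HNO3(l) already on the product side): -41.6 kcal
equation 3 as written (NH4NO3(s) already on the product side): -87.4 kcal
ΔH = (-2.2) + (-41.6) + (-87.4) = -131.2 kcal

ΔH = -131.2 kcal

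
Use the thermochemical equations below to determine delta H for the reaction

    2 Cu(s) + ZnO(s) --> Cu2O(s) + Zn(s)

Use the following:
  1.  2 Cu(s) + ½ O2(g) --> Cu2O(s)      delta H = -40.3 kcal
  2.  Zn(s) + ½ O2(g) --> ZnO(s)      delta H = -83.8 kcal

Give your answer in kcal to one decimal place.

delta H = 43.5 kcal

eq. 1 as written (Cu2O(s) already on the product side): -40.3 kcal
eq. 2 reversed (ZnO(s) must end up as a reactant): +83.8 kcal
delta H = (1)·(-40.3) + (-1)·(-83.8) = 43.5 kcal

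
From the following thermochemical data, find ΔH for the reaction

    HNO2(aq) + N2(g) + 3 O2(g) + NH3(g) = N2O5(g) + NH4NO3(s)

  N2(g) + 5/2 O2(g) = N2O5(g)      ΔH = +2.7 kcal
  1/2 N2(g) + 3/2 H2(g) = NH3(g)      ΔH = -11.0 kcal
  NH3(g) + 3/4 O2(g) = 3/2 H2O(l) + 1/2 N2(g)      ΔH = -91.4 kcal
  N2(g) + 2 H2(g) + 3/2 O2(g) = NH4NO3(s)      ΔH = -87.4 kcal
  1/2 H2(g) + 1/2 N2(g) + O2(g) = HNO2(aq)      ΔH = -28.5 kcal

ΔH = -45.2 kcal

equation 1 as written (N2O5(g) already on the product side): +2.7 kcal
equation 2 reversed: +11.0 kcal
equation 3: not needed (H2O(l) appears nowhere else).
equation 4 as written (NH4NO3(s) already on the product side): -87.4 kcal
equation 5 reversed (HNO2(aq) must end up as a reactant): +28.5 kcal
Since enthalpy is a state function, ΔH = (+2.7) + (+11.0) + (-87.4) + (+28.5) = -45.2 kcal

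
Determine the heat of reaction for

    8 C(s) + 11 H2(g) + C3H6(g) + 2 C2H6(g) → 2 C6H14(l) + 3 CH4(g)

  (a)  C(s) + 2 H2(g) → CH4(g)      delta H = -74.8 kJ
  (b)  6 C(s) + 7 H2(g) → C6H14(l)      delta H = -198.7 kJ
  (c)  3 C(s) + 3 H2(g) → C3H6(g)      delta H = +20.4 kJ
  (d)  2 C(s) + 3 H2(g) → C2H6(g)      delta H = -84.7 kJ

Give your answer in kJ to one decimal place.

(a) × 3: (3)·(-74.8) = -224.4 kJ
(b) × 2: (2)·(-198.7) = -397.4 kJ
(c) reversed: -20.4 kJ
(d) reversed and × 2: (-2)·(-84.7) = +169.4 kJ
delta H = (-224.4) + (-397.4) + (-20.4) + (+169.4) = -472.8 kJ

delta H = -472.8 kJ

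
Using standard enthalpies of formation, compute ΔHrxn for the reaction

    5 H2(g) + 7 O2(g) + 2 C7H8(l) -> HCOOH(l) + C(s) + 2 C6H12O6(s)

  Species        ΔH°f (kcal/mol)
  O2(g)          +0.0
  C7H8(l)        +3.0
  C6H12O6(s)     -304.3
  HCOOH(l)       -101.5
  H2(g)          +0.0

ΔHrxn = -716.1 kcal/mol

Products: 1·(-101.5) + 1·(+0.0) + 2·(-304.3) = -710.1
Reactants: 5·(+0.0) + 7·(+0.0) + 2·(+3.0) = +6.0
ΔHrxn = (-710.1) − (+6.0) = -716.1 kcal/mol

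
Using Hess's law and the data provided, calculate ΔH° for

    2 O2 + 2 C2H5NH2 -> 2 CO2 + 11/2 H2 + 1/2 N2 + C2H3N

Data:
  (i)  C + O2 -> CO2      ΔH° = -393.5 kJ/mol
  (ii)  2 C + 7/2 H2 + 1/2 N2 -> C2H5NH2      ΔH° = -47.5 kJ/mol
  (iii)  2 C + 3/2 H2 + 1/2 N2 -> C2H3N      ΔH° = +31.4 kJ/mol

ΔH° = -660.6 kJ/mol

(i) × 2: (2)·(-393.5) = -787.0 kJ/mol
(ii) reversed and × 2: (-2)·(-47.5) = +95.0 kJ/mol
(iii) as written: +31.4 kJ/mol
ΔH° = (-787.0) + (+95.0) + (+31.4) = -660.6 kJ/mol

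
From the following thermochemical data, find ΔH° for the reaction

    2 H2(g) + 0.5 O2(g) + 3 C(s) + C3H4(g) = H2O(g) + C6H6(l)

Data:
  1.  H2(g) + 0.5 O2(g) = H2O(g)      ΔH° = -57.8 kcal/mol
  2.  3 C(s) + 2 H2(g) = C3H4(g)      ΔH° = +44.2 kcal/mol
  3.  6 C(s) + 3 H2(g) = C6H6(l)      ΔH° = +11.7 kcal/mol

eq. 1 as written (H2O(g) already on the product side): -57.8 kcal/mol
eq. 2 reversed (reverse to put C3H4(g) on the reactant side): -44.2 kcal/mol
eq. 3 as written (C6H6(l) already on the product side): +11.7 kcal/mol
ΔH° = (1)·(-57.8) + (-1)·(+44.2) + (1)·(+11.7) = -90.3 kcal/mol

ΔH° = -90.3 kcal/mol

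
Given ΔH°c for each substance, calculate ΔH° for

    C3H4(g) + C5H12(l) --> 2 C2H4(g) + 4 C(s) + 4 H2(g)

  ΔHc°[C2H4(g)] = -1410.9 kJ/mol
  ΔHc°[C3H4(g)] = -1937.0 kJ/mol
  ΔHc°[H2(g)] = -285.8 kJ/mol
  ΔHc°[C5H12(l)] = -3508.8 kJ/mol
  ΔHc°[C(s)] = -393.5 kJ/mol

ΔH° = 93.2 kJ/mol

Using ΔH = Σ nΔHc°(reactants) − Σ nΔHc°(products):
= [1·(-1937.0) + 1·(-3508.8)] − [2·(-1410.9) + 4·(-393.5) + 4·(-285.8)]
= 93.2 kJ/mol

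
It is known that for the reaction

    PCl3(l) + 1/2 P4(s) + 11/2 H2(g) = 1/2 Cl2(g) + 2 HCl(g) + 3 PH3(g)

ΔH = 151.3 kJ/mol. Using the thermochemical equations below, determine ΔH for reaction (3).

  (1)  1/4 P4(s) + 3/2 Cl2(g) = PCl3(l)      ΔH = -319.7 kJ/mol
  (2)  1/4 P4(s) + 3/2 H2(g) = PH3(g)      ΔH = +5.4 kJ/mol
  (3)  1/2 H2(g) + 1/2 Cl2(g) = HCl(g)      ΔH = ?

ΔH = -92.3 kJ/mol

(1) reversed: +319.7 kJ/mol
(2) × 3: (3)·(+5.4) = +16.2 kJ/mol
(3) × 2: contributes 2·x
+151.3 = (+319.7) + (+16.2) + 2·x
x = (+151.3 − (+335.9)) / (2) = -92.3 kJ/mol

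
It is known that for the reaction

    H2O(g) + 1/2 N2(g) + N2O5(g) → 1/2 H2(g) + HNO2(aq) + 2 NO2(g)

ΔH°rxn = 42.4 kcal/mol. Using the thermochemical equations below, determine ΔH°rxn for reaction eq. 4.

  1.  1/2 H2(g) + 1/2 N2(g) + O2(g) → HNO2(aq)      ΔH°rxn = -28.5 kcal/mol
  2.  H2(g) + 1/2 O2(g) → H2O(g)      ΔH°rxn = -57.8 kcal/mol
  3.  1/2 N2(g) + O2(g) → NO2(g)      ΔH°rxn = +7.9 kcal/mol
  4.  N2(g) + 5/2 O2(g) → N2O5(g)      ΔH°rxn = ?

ΔH°rxn = 2.7 kcal/mol

eq. 1 as written (HNO2(aq) already on the product side): -28.5 kcal/mol
eq. 2 reversed (reverse to put H2O(g) on the reactant side): +57.8 kcal/mol
eq. 3 × 2 (scale by 2 for the 2 NO2(g)): (2)·(+7.9) = +15.8 kcal/mol
eq. 4 reversed (reverse to put N2O5(g) on the reactant side): contributes −x
+42.4 = (-28.5) + (+57.8) + (+15.8) − x
x = (+42.4 − (+45.1)) / (-1) = 2.7 kcal/mol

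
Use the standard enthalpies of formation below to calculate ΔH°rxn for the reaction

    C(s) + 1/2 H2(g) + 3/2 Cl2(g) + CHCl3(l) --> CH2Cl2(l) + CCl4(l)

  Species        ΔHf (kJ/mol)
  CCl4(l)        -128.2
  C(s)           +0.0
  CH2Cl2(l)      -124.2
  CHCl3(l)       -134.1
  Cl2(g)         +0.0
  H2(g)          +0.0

Products: 1·(-124.2) + 1·(-128.2) = -252.4
Reactants: 1·(+0.0) + 1/2·(+0.0) + 3/2·(+0.0) + 1·(-134.1) = -134.1
ΔH°rxn = (-252.4) − (-134.1) = -118.3 kJ/mol

ΔH°rxn = -118.3 kJ/mol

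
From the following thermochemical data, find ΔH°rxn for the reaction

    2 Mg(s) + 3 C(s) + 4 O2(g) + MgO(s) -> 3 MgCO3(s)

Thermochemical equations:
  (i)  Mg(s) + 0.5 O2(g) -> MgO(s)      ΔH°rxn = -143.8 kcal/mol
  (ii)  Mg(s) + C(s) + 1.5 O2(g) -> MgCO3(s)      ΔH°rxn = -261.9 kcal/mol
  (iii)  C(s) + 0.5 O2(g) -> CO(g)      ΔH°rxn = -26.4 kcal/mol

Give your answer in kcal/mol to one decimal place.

(i) reversed (reverse to put MgO(s) on the reactant side): +143.8 kcal/mol
(ii) × 3 (×3 to match 3 MgCO3(s) in the target): (3)·(-261.9) = -785.7 kcal/mol
(iii): not needed (CO(g) appears nowhere else).
By Hess's law, ΔH°rxn = (-1)·(-143.8) + (3)·(-261.9) = -641.9 kcal/mol

ΔH°rxn = -641.9 kcal/mol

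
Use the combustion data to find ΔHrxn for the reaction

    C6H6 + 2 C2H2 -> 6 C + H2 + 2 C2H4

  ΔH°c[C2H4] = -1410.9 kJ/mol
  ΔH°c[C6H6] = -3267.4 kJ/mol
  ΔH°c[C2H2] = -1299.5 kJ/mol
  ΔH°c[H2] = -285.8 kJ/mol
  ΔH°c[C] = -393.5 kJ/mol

ΔHrxn = -397.8 kJ/mol

Using ΔH = Σ nΔHc°(reactants) − Σ nΔHc°(products):
= [1·(-3267.4) + 2·(-1299.5)] − [6·(-393.5) + 1·(-285.8) + 2·(-1410.9)]
= -397.8 kJ/mol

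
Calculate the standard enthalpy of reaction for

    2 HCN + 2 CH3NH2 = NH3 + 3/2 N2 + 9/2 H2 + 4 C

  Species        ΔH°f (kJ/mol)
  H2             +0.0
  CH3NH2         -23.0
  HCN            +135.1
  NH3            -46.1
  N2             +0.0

ΔH°rxn = Σ nΔHf°(products) − Σ nΔHf°(reactants).
Products: 1·(-46.1) + 3/2·(+0.0) + 9/2·(+0.0) + 4·(+0.0) = -46.1
Reactants: 2·(+135.1) + 2·(-23.0) = +224.2
ΔH_rxn = (-46.1) − (+224.2) = -270.3 kJ/mol

ΔH_rxn = -270.3 kJ/mol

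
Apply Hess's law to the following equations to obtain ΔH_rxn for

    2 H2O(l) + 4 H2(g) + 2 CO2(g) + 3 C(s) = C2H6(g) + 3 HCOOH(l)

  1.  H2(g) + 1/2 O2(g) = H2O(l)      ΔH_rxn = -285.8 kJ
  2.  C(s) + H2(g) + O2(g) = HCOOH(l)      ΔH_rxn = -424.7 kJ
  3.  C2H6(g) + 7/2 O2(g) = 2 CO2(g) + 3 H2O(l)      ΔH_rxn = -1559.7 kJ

ΔH_rxn = -0.2 kJ

eq. 1 as written: -285.8 kJ
eq. 2 × 3 (×3 to match 3 HCOOH(l) in the target): (3)·(-424.7) = -1274.1 kJ
eq. 3 reversed (C2H6(g) must end up as a product): +1559.7 kJ
By Hess's law, ΔH_rxn = (-285.8) + (-1274.1) + (+1559.7) = -0.2 kJ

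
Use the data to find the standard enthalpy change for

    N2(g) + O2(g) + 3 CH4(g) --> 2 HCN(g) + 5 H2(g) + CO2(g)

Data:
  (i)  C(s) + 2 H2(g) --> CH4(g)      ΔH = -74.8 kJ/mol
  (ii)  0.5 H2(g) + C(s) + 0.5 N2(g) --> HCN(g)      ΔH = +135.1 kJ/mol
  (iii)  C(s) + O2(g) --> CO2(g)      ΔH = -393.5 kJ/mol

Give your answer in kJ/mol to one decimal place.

ΔH = 101.1 kJ/mol

(i) reversed and × 3: (-3)·(-74.8) = +224.4 kJ/mol
(ii) × 2: (2)·(+135.1) = +270.2 kJ/mol
(iii) as written: -393.5 kJ/mol
Summing the manipulated equations, ΔH = (+224.4) + (+270.2) + (-393.5) = 101.1 kJ/mol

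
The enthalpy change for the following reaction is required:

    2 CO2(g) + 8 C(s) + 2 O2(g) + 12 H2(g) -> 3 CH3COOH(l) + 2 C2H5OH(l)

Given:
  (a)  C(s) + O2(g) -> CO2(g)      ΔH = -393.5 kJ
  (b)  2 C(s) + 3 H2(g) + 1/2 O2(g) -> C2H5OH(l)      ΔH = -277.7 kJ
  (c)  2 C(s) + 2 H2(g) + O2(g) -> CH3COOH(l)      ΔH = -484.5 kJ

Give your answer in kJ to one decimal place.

ΔH = -1221.9 kJ

(a) reversed and × 2 (reverse to put CO2(g) on the reactant side; ×2 to match 2 CO2(g) in the target): (-2)·(-393.5) = +787.0 kJ
(b) × 2 (×2 to match 2 C2H5OH(l) in the target): (2)·(-277.7) = -555.4 kJ
(c) × 3 (×3 to match 3 CH3COOH(l) in the target): (3)·(-484.5) = -1453.5 kJ
Since enthalpy is a state function, ΔH = (-2)·(-393.5) + (2)·(-277.7) + (3)·(-484.5) = -1221.9 kJ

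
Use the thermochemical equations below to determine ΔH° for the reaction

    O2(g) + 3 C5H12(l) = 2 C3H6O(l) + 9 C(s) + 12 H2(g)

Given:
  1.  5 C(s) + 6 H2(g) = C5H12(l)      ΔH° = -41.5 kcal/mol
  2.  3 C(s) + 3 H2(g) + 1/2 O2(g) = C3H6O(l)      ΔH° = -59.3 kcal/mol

eq. 1 reversed and × 3: (-3)·(-41.5) = +124.5 kcal/mol
eq. 2 × 2: (2)·(-59.3) = -118.6 kcal/mol
By Hess's law, ΔH° = (+124.5) + (-118.6) = 5.9 kcal/mol

ΔH° = 5.9 kcal/mol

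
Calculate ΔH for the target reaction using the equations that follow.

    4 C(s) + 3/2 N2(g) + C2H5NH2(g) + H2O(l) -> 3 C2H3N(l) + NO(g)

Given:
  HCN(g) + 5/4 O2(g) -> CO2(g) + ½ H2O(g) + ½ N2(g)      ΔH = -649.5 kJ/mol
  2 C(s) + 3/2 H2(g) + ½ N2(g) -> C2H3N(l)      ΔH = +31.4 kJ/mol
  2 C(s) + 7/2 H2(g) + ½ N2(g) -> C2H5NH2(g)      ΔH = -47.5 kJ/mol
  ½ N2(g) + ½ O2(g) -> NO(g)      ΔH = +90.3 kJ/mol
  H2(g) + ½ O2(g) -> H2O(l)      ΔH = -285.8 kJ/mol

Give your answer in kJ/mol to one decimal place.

equation 1: not needed (CO2(g) appears nowhere else).
equation 2 × 3 (×3 to match 3 C2H3N(l) in the target): (3)·(+31.4) = +94.2 kJ/mol
equation 3 reversed (reverse to put C2H5NH2(g) on the reactant side): +47.5 kJ/mol
equation 4 as written (NO(g) already on the product side): +90.3 kJ/mol
equation 5 reversed (H2O(l) must end up as a reactant): +285.8 kJ/mol
Summing the manipulated equations, ΔH = (+94.2) + (+47.5) + (+90.3) + (+285.8) = 517.8 kJ/mol

ΔH = 517.8 kJ/mol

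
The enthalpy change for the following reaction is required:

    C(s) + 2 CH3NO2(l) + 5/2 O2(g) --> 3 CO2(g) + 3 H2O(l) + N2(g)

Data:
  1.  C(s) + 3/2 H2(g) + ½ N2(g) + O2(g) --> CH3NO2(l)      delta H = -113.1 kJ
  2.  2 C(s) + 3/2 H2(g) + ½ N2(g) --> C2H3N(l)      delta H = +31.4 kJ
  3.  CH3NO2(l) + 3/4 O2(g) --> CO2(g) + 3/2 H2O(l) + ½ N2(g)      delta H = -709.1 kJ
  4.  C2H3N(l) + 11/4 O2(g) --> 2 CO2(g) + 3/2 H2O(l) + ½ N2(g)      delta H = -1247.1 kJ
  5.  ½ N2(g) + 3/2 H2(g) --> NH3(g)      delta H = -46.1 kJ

eq. 1 reversed: +113.1 kJ
eq. 2 as written: +31.4 kJ
eq. 3 as written: -709.1 kJ
eq. 4 as written: -1247.1 kJ
eq. 5: not needed (NH3(g) appears nowhere else).
delta H = (-1)·(-113.1) + (1)·(+31.4) + (1)·(-709.1) + (1)·(-1247.1) = -1811.7 kJ

delta H = -1811.7 kJ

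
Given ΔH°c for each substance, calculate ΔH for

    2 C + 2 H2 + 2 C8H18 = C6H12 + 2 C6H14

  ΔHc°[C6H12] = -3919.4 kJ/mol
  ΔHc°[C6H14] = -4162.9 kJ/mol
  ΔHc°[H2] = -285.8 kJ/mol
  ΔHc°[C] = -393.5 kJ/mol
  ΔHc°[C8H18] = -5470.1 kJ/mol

ΔH = -53.6 kJ/mol

Using ΔH = Σ nΔHc°(reactants) − Σ nΔHc°(products):
= [2·(-393.5) + 2·(-285.8) + 2·(-5470.1)] − [1·(-3919.4) + 2·(-4162.9)]
= -53.6 kJ/mol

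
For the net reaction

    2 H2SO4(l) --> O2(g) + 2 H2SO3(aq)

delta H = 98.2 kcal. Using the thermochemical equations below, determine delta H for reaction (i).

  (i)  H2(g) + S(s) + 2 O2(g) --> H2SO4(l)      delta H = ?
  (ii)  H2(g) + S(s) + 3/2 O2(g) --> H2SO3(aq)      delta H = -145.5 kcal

delta H = -194.6 kcal

(i) reversed and × 2 (reverse to put H2SO4(l) on the reactant side; scale by 2 for the 2 H2SO4(l)): contributes −2·x
(ii) × 2 (scale by 2 for the 2 H2SO3(aq)): (2)·(-145.5) = -291.0 kcal
+98.2 = (-291.0) − 2·x
x = (+98.2 − (-291.0)) / (-2) = -194.6 kcal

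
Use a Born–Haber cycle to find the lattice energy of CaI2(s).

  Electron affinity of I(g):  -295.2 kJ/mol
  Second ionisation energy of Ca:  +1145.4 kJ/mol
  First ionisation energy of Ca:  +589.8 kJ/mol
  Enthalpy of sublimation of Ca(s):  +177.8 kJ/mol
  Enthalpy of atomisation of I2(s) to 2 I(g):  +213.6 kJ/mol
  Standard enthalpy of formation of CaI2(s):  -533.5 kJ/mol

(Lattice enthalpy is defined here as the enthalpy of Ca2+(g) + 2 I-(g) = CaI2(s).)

ΔHf° = 1·ΔHsub + 1·(ΣIE) + 1·D(I2) + 2·EA + U
-533.5 = 1·(+177.8) + 1·(+1735.2) + 1·(+213.6) + 2·(-295.2) + U
U = -533.5 − (+1536.2) = -2069.7 kJ/mol

U = -2069.7 kJ/mol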